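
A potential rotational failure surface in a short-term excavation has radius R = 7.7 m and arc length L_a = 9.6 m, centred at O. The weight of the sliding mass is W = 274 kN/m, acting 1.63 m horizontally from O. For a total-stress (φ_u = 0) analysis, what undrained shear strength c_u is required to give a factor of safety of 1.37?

FS = c_u·L_a·R / (W·d), so c_u = FS·W·d / (L_a·R).
c_u = 1.37·274·1.63 / (9.60·7.7) = 611.9 / 73.92 = 8.28 kPa

c_u = 8.3 kPa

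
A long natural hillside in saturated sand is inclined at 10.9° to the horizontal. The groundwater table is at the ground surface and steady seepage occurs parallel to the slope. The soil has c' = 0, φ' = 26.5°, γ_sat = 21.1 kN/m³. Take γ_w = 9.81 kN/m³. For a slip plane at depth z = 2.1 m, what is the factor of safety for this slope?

With seepage parallel to the slope and the water table at the surface, the effective normal stress on the slip plane uses the buoyant unit weight γ' = γ_sat − γ_w while the driving shear stress uses γ_sat:
FS = [c' + γ' z cos²β tanφ'] / [γ_sat z sinβ cosβ]
(For c' = 0 this reduces to FS = (γ'/γ_sat)·tanφ'/tanβ.)
γ' = 21.1 − 9.81 = 11.29 kN/m³
Numerator = 0.0 + 11.29·2.1·cos²10.9°·tan26.5° = 0.0 + 11.29·2.1·0.9642·0.4986 = 11.398 kPa
Denominator = 21.1·2.1·sin10.9°·cos10.9° = 21.1·2.1·0.1891·0.9820 = 8.228 kPa
FS = 11.398 / 8.228 = 1.385

FS = 1.39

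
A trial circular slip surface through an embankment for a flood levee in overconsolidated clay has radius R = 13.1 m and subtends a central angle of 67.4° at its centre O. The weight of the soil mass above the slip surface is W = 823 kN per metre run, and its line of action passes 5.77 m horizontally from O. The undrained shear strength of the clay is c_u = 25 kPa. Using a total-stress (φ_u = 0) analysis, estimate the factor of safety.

Taking moments about the centre O, the resisting moment is provided by the undrained shear strength acting along the arc:
Arc length L_a = R·θ = 13.1·(67.4°·π/180) = 13.1·1.1764 = 15.41 m
M_R = c_u·L_a·R = 25·15.41·13.1 = 5046.8 kN·m/m
M_D = W·d = 823·5.77 = 4748.7 kN·m/m
FS = M_R / M_D = 5046.8 / 4748.7 = 1.063

FS = 1.06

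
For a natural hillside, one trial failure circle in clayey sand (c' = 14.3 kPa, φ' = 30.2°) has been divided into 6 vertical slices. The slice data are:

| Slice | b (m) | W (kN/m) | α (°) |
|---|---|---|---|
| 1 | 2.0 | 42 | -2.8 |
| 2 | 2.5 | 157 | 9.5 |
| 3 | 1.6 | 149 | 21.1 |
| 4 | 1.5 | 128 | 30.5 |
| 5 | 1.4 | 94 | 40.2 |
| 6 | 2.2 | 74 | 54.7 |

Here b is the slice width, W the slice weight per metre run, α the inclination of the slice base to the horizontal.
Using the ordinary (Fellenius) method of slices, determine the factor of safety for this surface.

Ordinary method of slices: FS = Σ[c'·Δl_i + (W_i cosα_i)·tanφ'] / Σ W_i sinα_i, with Δl_i = b_i / cosα_i.
Slice 1: Δl = 2.0/cos(-2.8°) = 2.002 m; N'_1 = 42·cos(-2.8°) = 41.9; c'Δl = 28.63; W sinα = -2.1
Slice 2: Δl = 2.5/cos9.5° = 2.535 m; N'_2 = 157·cos9.5° = 154.8; c'Δl = 36.25; W sinα = 25.9
Slice 3: Δl = 1.6/cos21.1° = 1.715 m; N'_3 = 149·cos21.1° = 139.0; c'Δl = 24.52; W sinα = 53.6
Slice 4: Δl = 1.5/cos30.5° = 1.741 m; N'_4 = 128·cos30.5° = 110.3; c'Δl = 24.89; W sinα = 65.0
Slice 5: Δl = 1.4/cos40.2° = 1.833 m; N'_5 = 94·cos40.2° = 71.8; c'Δl = 26.21; W sinα = 60.7
Slice 6: Δl = 2.2/cos54.7° = 3.807 m; N'_6 = 74·cos54.7° = 42.8; c'Δl = 54.44; W sinα = 60.4
Σc'Δl = 195.0 kN/m; ΣN' = 560.7 kN/m; ΣW sinα = 263.5 kN/m
Resisting = 195.0 + 560.7·tan30.2° = 195.0 + 326.3 = 521.3 kN/m
FS = 521.3 / 263.5 = 1.978

FS = 1.98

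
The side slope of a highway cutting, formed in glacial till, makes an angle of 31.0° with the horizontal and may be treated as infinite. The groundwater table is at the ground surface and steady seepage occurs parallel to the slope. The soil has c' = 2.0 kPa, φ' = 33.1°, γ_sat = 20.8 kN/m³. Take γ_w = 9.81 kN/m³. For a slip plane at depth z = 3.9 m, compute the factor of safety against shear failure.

FS = 0.63

With seepage parallel to the slope and the water table at the surface, the effective normal stress on the slip plane uses the buoyant unit weight γ' = γ_sat − γ_w while the driving shear stress uses γ_sat:
FS = [c' + γ' z cos²β tanφ'] / [γ_sat z sinβ cosβ]
γ' = 20.8 − 9.81 = 10.99 kN/m³
Numerator = 2.0 + 10.99·3.9·cos²31.0°·tan33.1° = 2.0 + 10.99·3.9·0.7347·0.6519 = 22.529 kPa
Denominator = 20.8·3.9·sin31.0°·cos31.0° = 20.8·3.9·0.5150·0.8572 = 35.812 kPa
FS = 22.529 / 35.812 = 0.629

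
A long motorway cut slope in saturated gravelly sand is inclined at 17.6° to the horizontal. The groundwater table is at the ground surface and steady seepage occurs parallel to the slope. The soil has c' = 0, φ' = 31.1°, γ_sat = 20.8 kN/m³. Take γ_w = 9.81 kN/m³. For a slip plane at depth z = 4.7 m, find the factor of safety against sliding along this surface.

With seepage parallel to the slope and the water table at the surface, the effective normal stress on the slip plane uses the buoyant unit weight γ' = γ_sat − γ_w while the driving shear stress uses γ_sat:
FS = [c' + γ' z cos²β tanφ'] / [γ_sat z sinβ cosβ]
(For c' = 0 this reduces to FS = (γ'/γ_sat)·tanφ'/tanβ.)
γ' = 20.8 − 9.81 = 10.99 kN/m³
Numerator = 0.0 + 10.99·4.7·cos²17.6°·tan31.1° = 0.0 + 10.99·4.7·0.9086·0.6032 = 28.310 kPa
Denominator = 20.8·4.7·sin17.6°·cos17.6° = 20.8·4.7·0.3024·0.9532 = 28.176 kPa
FS = 28.310 / 28.176 = 1.005

FS = 1.00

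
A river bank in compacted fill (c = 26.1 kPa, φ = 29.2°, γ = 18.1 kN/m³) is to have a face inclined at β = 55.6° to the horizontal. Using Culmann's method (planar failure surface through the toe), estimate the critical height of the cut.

H_c = 39.84 m

Culmann's analysis gives the critical failure plane at α_cr = (β + φ)/2 = (55.6 + 29.2)/2 = 42.4°, and the critical height
H_c = (4c/γ) · sinβ cosφ / [1 − cos(β − φ)]
    = (4·26.1/18.1) · sin55.6°·cos29.2° / [1 − cos(26.4°)]
    = 5.768 · 0.8251·0.8729 / [1 − 0.8957]
    = 5.768 · 0.7203 / 0.1043
    = 39.84 m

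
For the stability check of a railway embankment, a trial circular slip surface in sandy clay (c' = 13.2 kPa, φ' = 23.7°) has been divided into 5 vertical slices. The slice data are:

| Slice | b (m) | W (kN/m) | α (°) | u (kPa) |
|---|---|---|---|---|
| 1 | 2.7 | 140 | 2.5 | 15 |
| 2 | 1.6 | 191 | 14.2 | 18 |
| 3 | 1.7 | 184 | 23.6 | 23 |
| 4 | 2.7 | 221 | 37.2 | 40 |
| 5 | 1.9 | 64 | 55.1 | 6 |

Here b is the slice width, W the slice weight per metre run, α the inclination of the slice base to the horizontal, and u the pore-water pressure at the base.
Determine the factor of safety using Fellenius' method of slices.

Ordinary method of slices: FS = Σ[c'·Δl_i + (W_i cosα_i − u_i·Δl_i)·tanφ'] / Σ W_i sinα_i, with Δl_i = b_i / cosα_i.
Slice 1: Δl = 2.7/cos2.5° = 2.703 m; N'_1 = 140·cos2.5° − 15·2.703 = 99.3; c'Δl = 35.67; W sinα = 6.1
Slice 2: Δl = 1.6/cos14.2° = 1.650 m; N'_2 = 191·cos14.2° − 18·1.650 = 155.5; c'Δl = 21.79; W sinα = 46.9
Slice 3: Δl = 1.7/cos23.6° = 1.855 m; N'_3 = 184·cos23.6° − 23·1.855 = 125.9; c'Δl = 24.49; W sinα = 73.7
Slice 4: Δl = 2.7/cos37.2° = 3.390 m; N'_4 = 221·cos37.2° − 40·3.390 = 40.4; c'Δl = 44.74; W sinα = 133.6
Slice 5: Δl = 1.9/cos55.1° = 3.321 m; N'_5 = 64·cos55.1° − 6·3.321 = 16.7; c'Δl = 43.83; W sinα = 52.5
Σc'Δl = 170.5 kN/m; ΣN' = 437.9 kN/m; ΣW sinα = 312.7 kN/m
Resisting = 170.5 + 437.9·tan23.7° = 170.5 + 192.2 = 362.7 kN/m
FS = 362.7 / 312.7 = 1.160

FS = 1.16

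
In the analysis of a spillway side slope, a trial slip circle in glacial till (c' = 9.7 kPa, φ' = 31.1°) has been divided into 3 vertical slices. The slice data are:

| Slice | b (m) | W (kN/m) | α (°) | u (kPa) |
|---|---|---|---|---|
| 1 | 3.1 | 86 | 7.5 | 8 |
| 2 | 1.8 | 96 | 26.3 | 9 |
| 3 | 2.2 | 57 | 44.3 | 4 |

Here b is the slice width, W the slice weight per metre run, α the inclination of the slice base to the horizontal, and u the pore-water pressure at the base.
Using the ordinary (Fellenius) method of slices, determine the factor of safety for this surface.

FS = 1.86

Ordinary method of slices: FS = Σ[c'·Δl_i + (W_i cosα_i − u_i·Δl_i)·tanφ'] / Σ W_i sinα_i, with Δl_i = b_i / cosα_i.
Slice 1: Δl = 3.1/cos7.5° = 3.127 m; N'_1 = 86·cos7.5° − 8·3.127 = 60.3; c'Δl = 30.33; W sinα = 11.2
Slice 2: Δl = 1.8/cos26.3° = 2.008 m; N'_2 = 96·cos26.3° − 9·2.008 = 68.0; c'Δl = 19.48; W sinα = 42.5
Slice 3: Δl = 2.2/cos44.3° = 3.074 m; N'_3 = 57·cos44.3° − 4·3.074 = 28.5; c'Δl = 29.82; W sinα = 39.8
Σc'Δl = 79.6 kN/m; ΣN' = 156.7 kN/m; ΣW sinα = 93.6 kN/m
Resisting = 79.6 + 156.7·tan31.1° = 79.6 + 94.6 = 174.2 kN/m
FS = 174.2 / 93.6 = 1.861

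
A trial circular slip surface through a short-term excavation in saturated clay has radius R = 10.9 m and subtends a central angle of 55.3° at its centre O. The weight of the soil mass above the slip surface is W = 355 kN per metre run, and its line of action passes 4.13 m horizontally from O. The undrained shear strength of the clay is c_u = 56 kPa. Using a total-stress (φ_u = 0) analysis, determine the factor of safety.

Taking moments about the centre O, the resisting moment is provided by the undrained shear strength acting along the arc:
Arc length L_a = R·θ = 10.9·(55.3°·π/180) = 10.9·0.9652 = 10.52 m
M_R = c_u·L_a·R = 56·10.52·10.9 = 6421.6 kN·m/m
M_D = W·d = 355·4.13 = 1466.1 kN·m/m
FS = M_R / M_D = 6421.6 / 1466.1 = 4.380

FS = 4.38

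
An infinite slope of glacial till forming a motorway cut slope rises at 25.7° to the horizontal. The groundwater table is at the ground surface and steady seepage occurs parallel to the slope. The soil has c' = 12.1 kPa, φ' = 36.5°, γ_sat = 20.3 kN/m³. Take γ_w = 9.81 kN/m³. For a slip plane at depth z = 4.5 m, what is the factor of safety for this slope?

FS = 1.13

With seepage parallel to the slope and the water table at the surface, the effective normal stress on the slip plane uses the buoyant unit weight γ' = γ_sat − γ_w while the driving shear stress uses γ_sat:
FS = [c' + γ' z cos²β tanφ'] / [γ_sat z sinβ cosβ]
γ' = 20.3 − 9.81 = 10.49 kN/m³
Numerator = 12.1 + 10.49·4.5·cos²25.7°·tan36.5° = 12.1 + 10.49·4.5·0.8119·0.7400 = 40.461 kPa
Denominator = 20.3·4.5·sin25.7°·cos25.7° = 20.3·4.5·0.4337·0.9011 = 35.696 kPa
FS = 40.461 / 35.696 = 1.133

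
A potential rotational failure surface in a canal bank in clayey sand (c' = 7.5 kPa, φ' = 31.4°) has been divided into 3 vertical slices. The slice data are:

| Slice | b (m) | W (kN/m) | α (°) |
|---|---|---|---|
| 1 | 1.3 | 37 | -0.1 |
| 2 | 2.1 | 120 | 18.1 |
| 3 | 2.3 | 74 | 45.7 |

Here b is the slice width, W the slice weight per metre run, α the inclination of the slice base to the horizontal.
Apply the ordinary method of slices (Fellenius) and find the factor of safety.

FS = 1.94

Ordinary method of slices: FS = Σ[c'·Δl_i + (W_i cosα_i)·tanφ'] / Σ W_i sinα_i, with Δl_i = b_i / cosα_i.
Slice 1: Δl = 1.3/cos(-0.1°) = 1.300 m; N'_1 = 37·cos(-0.1°) = 37.0; c'Δl = 9.75; W sinα = -0.1
Slice 2: Δl = 2.1/cos18.1° = 2.209 m; N'_2 = 120·cos18.1° = 114.1; c'Δl = 16.57; W sinα = 37.3
Slice 3: Δl = 2.3/cos45.7° = 3.293 m; N'_3 = 74·cos45.7° = 51.7; c'Δl = 24.70; W sinα = 53.0
Σc'Δl = 51.0 kN/m; ΣN' = 202.7 kN/m; ΣW sinα = 90.2 kN/m
Resisting = 51.0 + 202.7·tan31.4° = 51.0 + 123.8 = 174.8 kN/m
FS = 174.8 / 90.2 = 1.938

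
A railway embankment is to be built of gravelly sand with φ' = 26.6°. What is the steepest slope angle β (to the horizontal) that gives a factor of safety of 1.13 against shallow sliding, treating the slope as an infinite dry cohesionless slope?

β = 23.9°

For an infinite dry cohesionless slope FS = tanφ'/tanβ, so tanβ = tanφ' / FS.
tanβ = tan26.6° / 1.13 = 0.5008 / 1.13 = 0.4432
β = arctan(0.4432) = 23.90°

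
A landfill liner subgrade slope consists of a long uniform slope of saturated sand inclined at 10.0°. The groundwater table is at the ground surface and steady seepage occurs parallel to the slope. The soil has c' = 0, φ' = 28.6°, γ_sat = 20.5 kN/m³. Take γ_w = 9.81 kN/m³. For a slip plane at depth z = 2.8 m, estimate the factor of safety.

With seepage parallel to the slope and the water table at the surface, the effective normal stress on the slip plane uses the buoyant unit weight γ' = γ_sat − γ_w while the driving shear stress uses γ_sat:
FS = [c' + γ' z cos²β tanφ'] / [γ_sat z sinβ cosβ]
(For c' = 0 this reduces to FS = (γ'/γ_sat)·tanφ'/tanβ.)
γ' = 20.5 − 9.81 = 10.69 kN/m³
Numerator = 0.0 + 10.69·2.8·cos²10.0°·tan28.6° = 0.0 + 10.69·2.8·0.9698·0.5452 = 15.827 kPa
Denominator = 20.5·2.8·sin10.0°·cos10.0° = 20.5·2.8·0.1736·0.9848 = 9.816 kPa
FS = 15.827 / 9.816 = 1.612

FS = 1.61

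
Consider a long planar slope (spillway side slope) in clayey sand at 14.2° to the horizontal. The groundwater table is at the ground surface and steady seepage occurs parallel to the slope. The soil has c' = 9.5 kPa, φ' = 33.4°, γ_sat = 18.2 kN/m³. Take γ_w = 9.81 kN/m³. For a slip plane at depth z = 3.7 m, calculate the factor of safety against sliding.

With seepage parallel to the slope and the water table at the surface, the effective normal stress on the slip plane uses the buoyant unit weight γ' = γ_sat − γ_w while the driving shear stress uses γ_sat:
FS = [c' + γ' z cos²β tanφ'] / [γ_sat z sinβ cosβ]
γ' = 18.2 − 9.81 = 8.39 kN/m³
Numerator = 9.5 + 8.39·3.7·cos²14.2°·tan33.4° = 9.5 + 8.39·3.7·0.9398·0.6594 = 28.737 kPa
Denominator = 18.2·3.7·sin14.2°·cos14.2° = 18.2·3.7·0.2453·0.9694 = 16.014 kPa
FS = 28.737 / 16.014 = 1.794

FS = 1.79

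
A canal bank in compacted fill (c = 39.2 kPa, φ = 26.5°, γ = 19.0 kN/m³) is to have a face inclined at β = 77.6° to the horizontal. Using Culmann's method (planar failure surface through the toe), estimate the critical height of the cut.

Culmann's analysis gives the critical failure plane at α_cr = (β + φ)/2 = (77.6 + 26.5)/2 = 52.0°, and the critical height
H_c = (4c/γ) · sinβ cosφ / [1 − cos(β − φ)]
    = (4·39.2/19.0) · sin77.6°·cos26.5° / [1 − cos(51.1°)]
    = 8.253 · 0.9767·0.8949 / [1 − 0.6280]
    = 8.253 · 0.8741 / 0.3720
    = 19.39 m

H_c = 19.39 m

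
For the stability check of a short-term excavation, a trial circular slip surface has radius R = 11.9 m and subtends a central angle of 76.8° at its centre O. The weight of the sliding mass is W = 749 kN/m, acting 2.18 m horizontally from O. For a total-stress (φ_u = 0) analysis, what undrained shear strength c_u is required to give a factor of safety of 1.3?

c_u = 11.2 kPa

FS = c_u·L_a·R / (W·d), so c_u = FS·W·d / (L_a·R).
Arc length L_a = R·θ = 11.9·(76.8°·π/180) = 11.9·1.3404 = 15.95 m
c_u = 1.3·749·2.18 / (15.95·11.9) = 2122.7 / 189.82 = 11.18 kPa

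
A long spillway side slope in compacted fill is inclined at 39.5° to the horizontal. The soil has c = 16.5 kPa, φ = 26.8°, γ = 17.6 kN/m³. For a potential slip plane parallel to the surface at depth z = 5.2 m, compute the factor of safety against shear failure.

FS = 0.98

For an infinite slope with a slip plane parallel to the surface (no pore pressure): FS = [c + γz cos²β tanφ] / [γz sinβ cosβ].
γz = 17.6·5.2 = 91.52 kN/m²
Numerator = 16.5 + 91.52·cos²39.5°·tan26.8° = 16.5 + 91.52·0.5954·0.5051 = 44.026 kPa
Denominator = 91.52·sin39.5°·cos39.5° = 91.52·0.6361·0.7716 = 44.919 kPa
FS = 44.026 / 44.919 = 0.980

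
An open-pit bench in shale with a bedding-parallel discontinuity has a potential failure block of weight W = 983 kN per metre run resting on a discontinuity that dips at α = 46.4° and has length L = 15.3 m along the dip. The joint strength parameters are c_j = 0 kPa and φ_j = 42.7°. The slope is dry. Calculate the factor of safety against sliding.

FS = 0.88

Resolving the block weight along and normal to the plane and applying the Mohr–Coulomb strength on the joint:
N' = W cosα = 983·cos46.4° = 677.9 kN/m
Driving force T = W sinα = 983·sin46.4° = 711.9 kN/m
Resisting force R = c_j·L + N'·tanφ_j = 0·15.3 + 677.9·tan42.7° = 0.0 + 625.5 = 625.5 kN/m
FS = R / T = 625.5 / 711.9 = 0.879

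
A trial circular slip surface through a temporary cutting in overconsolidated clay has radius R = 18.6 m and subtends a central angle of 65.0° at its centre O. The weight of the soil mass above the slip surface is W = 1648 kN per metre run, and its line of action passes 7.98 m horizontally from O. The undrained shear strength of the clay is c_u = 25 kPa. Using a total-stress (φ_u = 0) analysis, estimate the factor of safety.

Taking moments about the centre O, the resisting moment is provided by the undrained shear strength acting along the arc:
Arc length L_a = R·θ = 18.6·(65.0°·π/180) = 18.6·1.1345 = 21.10 m
M_R = c_u·L_a·R = 25·21.10·18.6 = 9812.0 kN·m/m
M_D = W·d = 1648·7.98 = 13151.0 kN·m/m
FS = M_R / M_D = 9812.0 / 13151.0 = 0.746

FS = 0.75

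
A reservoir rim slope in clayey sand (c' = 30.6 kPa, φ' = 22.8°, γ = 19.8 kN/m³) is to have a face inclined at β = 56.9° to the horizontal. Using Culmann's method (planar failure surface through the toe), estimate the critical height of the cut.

Culmann's analysis gives the critical failure plane at α_cr = (β + φ')/2 = (56.9 + 22.8)/2 = 39.9°, and the critical height
H_c = (4c'/γ) · sinβ cosφ' / [1 − cos(β − φ')]
    = (4·30.6/19.8) · sin56.9°·cos22.8° / [1 − cos(34.1°)]
    = 6.182 · 0.8377·0.9219 / [1 − 0.8281]
    = 6.182 · 0.7723 / 0.1719
    = 27.77 m

H_c = 27.77 m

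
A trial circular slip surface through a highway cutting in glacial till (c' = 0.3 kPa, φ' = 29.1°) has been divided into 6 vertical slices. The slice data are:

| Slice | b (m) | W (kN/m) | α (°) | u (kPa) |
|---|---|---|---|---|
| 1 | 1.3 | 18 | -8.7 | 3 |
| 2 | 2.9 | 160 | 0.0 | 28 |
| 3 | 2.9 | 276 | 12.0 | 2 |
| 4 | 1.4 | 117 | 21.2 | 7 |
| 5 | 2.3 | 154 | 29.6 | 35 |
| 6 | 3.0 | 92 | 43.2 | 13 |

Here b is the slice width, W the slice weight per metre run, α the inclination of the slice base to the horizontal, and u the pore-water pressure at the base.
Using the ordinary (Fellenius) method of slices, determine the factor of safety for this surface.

Ordinary method of slices: FS = Σ[c'·Δl_i + (W_i cosα_i − u_i·Δl_i)·tanφ'] / Σ W_i sinα_i, with Δl_i = b_i / cosα_i.
Slice 1: Δl = 1.3/cos(-8.7°) = 1.315 m; N'_1 = 18·cos(-8.7°) − 3·1.315 = 13.8; c'Δl = 0.39; W sinα = -2.7
Slice 2: Δl = 2.9/cos0.0° = 2.900 m; N'_2 = 160·cos0.0° − 28·2.900 = 78.8; c'Δl = 0.87; W sinα = 0.0
Slice 3: Δl = 2.9/cos12.0° = 2.965 m; N'_3 = 276·cos12.0° − 2·2.965 = 264.0; c'Δl = 0.89; W sinα = 57.4
Slice 4: Δl = 1.4/cos21.2° = 1.502 m; N'_4 = 117·cos21.2° − 7·1.502 = 98.6; c'Δl = 0.45; W sinα = 42.3
Slice 5: Δl = 2.3/cos29.6° = 2.645 m; N'_5 = 154·cos29.6° − 35·2.645 = 41.3; c'Δl = 0.79; W sinα = 76.1
Slice 6: Δl = 3.0/cos43.2° = 4.115 m; N'_6 = 92·cos43.2° − 13·4.115 = 13.6; c'Δl = 1.23; W sinα = 63.0
Σc'Δl = 4.6 kN/m; ΣN' = 510.1 kN/m; ΣW sinα = 236.0 kN/m
Resisting = 4.6 + 510.1·tan29.1° = 4.6 + 283.9 = 288.6 kN/m
FS = 288.6 / 236.0 = 1.223

FS = 1.22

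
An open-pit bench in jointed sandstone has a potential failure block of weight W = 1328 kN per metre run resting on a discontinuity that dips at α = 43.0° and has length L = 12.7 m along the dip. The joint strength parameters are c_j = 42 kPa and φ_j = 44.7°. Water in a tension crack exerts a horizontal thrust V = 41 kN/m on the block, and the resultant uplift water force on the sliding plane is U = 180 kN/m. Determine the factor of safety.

Resolving the block weight along and normal to the plane and applying the Mohr–Coulomb strength on the joint:
N' = W cosα − U − V sinα = 1328·cos43.0° − 180 − 41·sin43.0° = 763.3 kN/m
Driving force T = W sinα + V cosα = 1328·sin43.0° + 41·cos43.0° = 935.7 kN/m
Resisting force R = c_j·L + N'·tanφ_j = 42·12.7 + 763.3·tan44.7° = 533.4 + 755.3 = 1288.7 kN/m
FS = R / T = 1288.7 / 935.7 = 1.377

FS = 1.38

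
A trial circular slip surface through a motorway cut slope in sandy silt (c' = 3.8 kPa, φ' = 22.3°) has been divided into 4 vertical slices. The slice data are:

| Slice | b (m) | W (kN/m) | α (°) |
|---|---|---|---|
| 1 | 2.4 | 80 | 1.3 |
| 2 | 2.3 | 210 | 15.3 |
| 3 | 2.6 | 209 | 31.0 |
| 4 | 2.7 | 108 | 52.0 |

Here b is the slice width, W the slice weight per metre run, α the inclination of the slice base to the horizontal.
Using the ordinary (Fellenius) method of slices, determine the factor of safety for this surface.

Ordinary method of slices: FS = Σ[c'·Δl_i + (W_i cosα_i)·tanφ'] / Σ W_i sinα_i, with Δl_i = b_i / cosα_i.
Slice 1: Δl = 2.4/cos1.3° = 2.401 m; N'_1 = 80·cos1.3° = 80.0; c'Δl = 9.12; W sinα = 1.8
Slice 2: Δl = 2.3/cos15.3° = 2.385 m; N'_2 = 210·cos15.3° = 202.6; c'Δl = 9.06; W sinα = 55.4
Slice 3: Δl = 2.6/cos31.0° = 3.033 m; N'_3 = 209·cos31.0° = 179.1; c'Δl = 11.53; W sinα = 107.6
Slice 4: Δl = 2.7/cos52.0° = 4.386 m; N'_4 = 108·cos52.0° = 66.5; c'Δl = 16.67; W sinα = 85.1
Σc'Δl = 46.4 kN/m; ΣN' = 528.2 kN/m; ΣW sinα = 250.0 kN/m
Resisting = 46.4 + 528.2·tan22.3° = 46.4 + 216.6 = 263.0 kN/m
FS = 263.0 / 250.0 = 1.052

FS = 1.05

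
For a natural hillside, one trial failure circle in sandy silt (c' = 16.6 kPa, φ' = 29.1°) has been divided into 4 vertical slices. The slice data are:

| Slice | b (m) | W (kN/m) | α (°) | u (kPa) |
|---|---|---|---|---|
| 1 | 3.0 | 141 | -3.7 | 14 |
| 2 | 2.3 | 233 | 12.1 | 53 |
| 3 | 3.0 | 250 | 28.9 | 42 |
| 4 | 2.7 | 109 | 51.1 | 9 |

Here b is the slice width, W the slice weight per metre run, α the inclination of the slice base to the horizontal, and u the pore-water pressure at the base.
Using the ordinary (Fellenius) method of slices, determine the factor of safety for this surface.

Ordinary method of slices: FS = Σ[c'·Δl_i + (W_i cosα_i − u_i·Δl_i)·tanφ'] / Σ W_i sinα_i, with Δl_i = b_i / cosα_i.
Slice 1: Δl = 3.0/cos(-3.7°) = 3.006 m; N'_1 = 141·cos(-3.7°) − 14·3.006 = 98.6; c'Δl = 49.90; W sinα = -9.1
Slice 2: Δl = 2.3/cos12.1° = 2.352 m; N'_2 = 233·cos12.1° − 53·2.352 = 103.2; c'Δl = 39.05; W sinα = 48.8
Slice 3: Δl = 3.0/cos28.9° = 3.427 m; N'_3 = 250·cos28.9° − 42·3.427 = 74.9; c'Δl = 56.88; W sinα = 120.8
Slice 4: Δl = 2.7/cos51.1° = 4.300 m; N'_4 = 109·cos51.1° − 9·4.300 = 29.8; c'Δl = 71.37; W sinα = 84.8
Σc'Δl = 217.2 kN/m; ΣN' = 306.5 kN/m; ΣW sinα = 245.4 kN/m
Resisting = 217.2 + 306.5·tan29.1° = 217.2 + 170.6 = 387.8 kN/m
FS = 387.8 / 245.4 = 1.580

FS = 1.58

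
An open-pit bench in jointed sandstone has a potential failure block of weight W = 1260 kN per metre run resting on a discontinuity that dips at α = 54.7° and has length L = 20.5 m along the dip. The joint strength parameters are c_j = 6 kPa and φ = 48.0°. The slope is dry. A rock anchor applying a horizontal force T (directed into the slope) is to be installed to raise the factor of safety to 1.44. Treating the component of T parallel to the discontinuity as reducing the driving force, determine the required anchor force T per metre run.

Resolving forces along and normal to the sliding plane, with the horizontal anchor force T adding T·sinα to the effective normal force and T·cosα acting up the plane against the driving force:
FS = [c_jL + (W cosα + T sinα) tanφ] / [W sinα − T cosα]
Without the anchor: N' = 728.1 kN/m, driving T_d = 1028.3 kN/m, resisting R = 6·20.5 + 728.1·tan48.0° = 931.6 kN/m, FS = 0.91.
Setting FS = 1.44 and solving for T:
1.44·(1028.3 − T cos54.7°) = 931.6 + T sin54.7°·tan48.0°
T·(sin54.7°·tan48.0° + 1.44·cos54.7°) = 1.44·1028.3 − 931.6
T·(0.8161·1.1106 + 1.44·0.5779) = 1480.8 − 931.6 = 549.2
T·1.7385 = 549.2
T = 315.9 kN/m

T = 316 kN/m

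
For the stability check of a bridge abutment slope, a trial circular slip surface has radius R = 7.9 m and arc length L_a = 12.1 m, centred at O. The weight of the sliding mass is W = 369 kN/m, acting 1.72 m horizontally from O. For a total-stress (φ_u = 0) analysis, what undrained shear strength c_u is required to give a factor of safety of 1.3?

FS = c_u·L_a·R / (W·d), so c_u = FS·W·d / (L_a·R).
c_u = 1.3·369·1.72 / (12.10·7.9) = 825.1 / 95.59 = 8.63 kPa

c_u = 8.6 kPa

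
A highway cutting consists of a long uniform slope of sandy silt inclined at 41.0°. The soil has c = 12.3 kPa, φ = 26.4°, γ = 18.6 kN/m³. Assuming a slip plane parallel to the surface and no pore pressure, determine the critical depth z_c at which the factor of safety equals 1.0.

Setting FS = 1.00 in FS = [c + γz cos²β tanφ] / [γz sinβ cosβ] and solving for z:
z = c / [γ cosβ (FS·sinβ − cosβ·tanφ)]
  = 12.3 / [18.6·cos41.0°·(1.00·sin41.0° − cos41.0°·tan26.4°)]
  = 12.3 / [18.6·0.7547·(1.00·0.6561 − 0.7547·0.4964)]
  = 12.3 / 3.9504 = 3.114 m

z_c = 3.11 m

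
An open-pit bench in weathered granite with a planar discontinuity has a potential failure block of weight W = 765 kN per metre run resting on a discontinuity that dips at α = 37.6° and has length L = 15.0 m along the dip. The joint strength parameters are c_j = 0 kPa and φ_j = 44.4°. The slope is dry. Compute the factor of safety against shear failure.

Resolving the block weight along and normal to the plane and applying the Mohr–Coulomb strength on the joint:
N' = W cosα = 765·cos37.6° = 606.1 kN/m
Driving force T = W sinα = 765·sin37.6° = 466.8 kN/m
Resisting force R = c_j·L + N'·tanφ_j = 0·15.0 + 606.1·tan44.4° = 0.0 + 593.5 = 593.5 kN/m
FS = R / T = 593.5 / 466.8 = 1.272

FS = 1.27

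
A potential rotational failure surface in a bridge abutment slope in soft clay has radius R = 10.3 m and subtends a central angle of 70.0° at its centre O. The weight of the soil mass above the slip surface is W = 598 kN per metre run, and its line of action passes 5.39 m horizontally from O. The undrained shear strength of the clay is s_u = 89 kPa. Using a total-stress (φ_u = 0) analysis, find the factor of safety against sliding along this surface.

FS = 3.58

Taking moments about the centre O, the resisting moment is provided by the undrained shear strength acting along the arc:
Arc length L_a = R·θ = 10.3·(70.0°·π/180) = 10.3·1.2217 = 12.58 m
M_R = s_u·L_a·R = 89·12.58·10.3 = 11535.6 kN·m/m
M_D = W·d = 598·5.39 = 3223.2 kN·m/m
FS = M_R / M_D = 11535.6 / 3223.2 = 3.579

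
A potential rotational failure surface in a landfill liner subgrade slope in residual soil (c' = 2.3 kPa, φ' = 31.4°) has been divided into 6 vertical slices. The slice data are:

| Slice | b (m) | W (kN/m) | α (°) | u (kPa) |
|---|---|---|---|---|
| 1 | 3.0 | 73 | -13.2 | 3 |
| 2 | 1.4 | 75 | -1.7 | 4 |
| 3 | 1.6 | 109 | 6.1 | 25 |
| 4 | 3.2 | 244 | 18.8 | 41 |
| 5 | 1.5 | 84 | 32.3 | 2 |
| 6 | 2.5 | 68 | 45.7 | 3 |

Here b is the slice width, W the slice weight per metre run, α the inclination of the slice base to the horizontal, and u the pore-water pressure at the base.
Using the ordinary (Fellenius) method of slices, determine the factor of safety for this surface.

FS = 1.67

Ordinary method of slices: FS = Σ[c'·Δl_i + (W_i cosα_i − u_i·Δl_i)·tanφ'] / Σ W_i sinα_i, with Δl_i = b_i / cosα_i.
Slice 1: Δl = 3.0/cos(-13.2°) = 3.081 m; N'_1 = 73·cos(-13.2°) − 3·3.081 = 61.8; c'Δl = 7.09; W sinα = -16.7
Slice 2: Δl = 1.4/cos(-1.7°) = 1.401 m; N'_2 = 75·cos(-1.7°) − 4·1.401 = 69.4; c'Δl = 3.22; W sinα = -2.2
Slice 3: Δl = 1.6/cos6.1° = 1.609 m; N'_3 = 109·cos6.1° − 25·1.609 = 68.2; c'Δl = 3.70; W sinα = 11.6
Slice 4: Δl = 3.2/cos18.8° = 3.380 m; N'_4 = 244·cos18.8° − 41·3.380 = 92.4; c'Δl = 7.77; W sinα = 78.6
Slice 5: Δl = 1.5/cos32.3° = 1.775 m; N'_5 = 84·cos32.3° − 2·1.775 = 67.5; c'Δl = 4.08; W sinα = 44.9
Slice 6: Δl = 2.5/cos45.7° = 3.580 m; N'_6 = 68·cos45.7° − 3·3.580 = 36.8; c'Δl = 8.23; W sinα = 48.7
Σc'Δl = 34.1 kN/m; ΣN' = 395.9 kN/m; ΣW sinα = 164.9 kN/m
Resisting = 34.1 + 395.9·tan31.4° = 34.1 + 241.7 = 275.8 kN/m
FS = 275.8 / 164.9 = 1.673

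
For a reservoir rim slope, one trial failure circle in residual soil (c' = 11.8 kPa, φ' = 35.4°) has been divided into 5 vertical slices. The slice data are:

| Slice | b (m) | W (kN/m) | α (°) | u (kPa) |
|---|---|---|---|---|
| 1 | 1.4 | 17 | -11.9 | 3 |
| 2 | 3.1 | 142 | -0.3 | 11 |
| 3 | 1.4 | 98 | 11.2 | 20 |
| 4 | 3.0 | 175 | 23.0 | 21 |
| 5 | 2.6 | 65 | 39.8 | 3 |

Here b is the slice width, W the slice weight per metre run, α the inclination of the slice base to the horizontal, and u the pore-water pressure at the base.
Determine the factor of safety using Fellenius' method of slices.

FS = 3.02

Ordinary method of slices: FS = Σ[c'·Δl_i + (W_i cosα_i − u_i·Δl_i)·tanφ'] / Σ W_i sinα_i, with Δl_i = b_i / cosα_i.
Slice 1: Δl = 1.4/cos(-11.9°) = 1.431 m; N'_1 = 17·cos(-11.9°) − 3·1.431 = 12.3; c'Δl = 16.88; W sinα = -3.5
Slice 2: Δl = 3.1/cos(-0.3°) = 3.100 m; N'_2 = 142·cos(-0.3°) − 11·3.100 = 107.9; c'Δl = 36.58; W sinα = -0.7
Slice 3: Δl = 1.4/cos11.2° = 1.427 m; N'_3 = 98·cos11.2° − 20·1.427 = 67.6; c'Δl = 16.84; W sinα = 19.0
Slice 4: Δl = 3.0/cos23.0° = 3.259 m; N'_4 = 175·cos23.0° − 21·3.259 = 92.6; c'Δl = 38.46; W sinα = 68.4
Slice 5: Δl = 2.6/cos39.8° = 3.384 m; N'_5 = 65·cos39.8° − 3·3.384 = 39.8; c'Δl = 39.93; W sinα = 41.6
Σc'Δl = 148.7 kN/m; ΣN' = 320.3 kN/m; ΣW sinα = 124.8 kN/m
Resisting = 148.7 + 320.3·tan35.4° = 148.7 + 227.6 = 376.3 kN/m
FS = 376.3 / 124.8 = 3.016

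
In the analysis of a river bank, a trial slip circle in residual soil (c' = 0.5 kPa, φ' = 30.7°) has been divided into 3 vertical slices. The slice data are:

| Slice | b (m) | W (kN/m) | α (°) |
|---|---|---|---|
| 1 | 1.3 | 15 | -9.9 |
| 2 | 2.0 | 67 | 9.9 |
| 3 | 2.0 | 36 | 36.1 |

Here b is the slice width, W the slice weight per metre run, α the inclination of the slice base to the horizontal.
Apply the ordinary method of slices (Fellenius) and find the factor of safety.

Ordinary method of slices: FS = Σ[c'·Δl_i + (W_i cosα_i)·tanφ'] / Σ W_i sinα_i, with Δl_i = b_i / cosα_i.
Slice 1: Δl = 1.3/cos(-9.9°) = 1.320 m; N'_1 = 15·cos(-9.9°) = 14.8; c'Δl = 0.66; W sinα = -2.6
Slice 2: Δl = 2.0/cos9.9° = 2.030 m; N'_2 = 67·cos9.9° = 66.0; c'Δl = 1.02; W sinα = 11.5
Slice 3: Δl = 2.0/cos36.1° = 2.475 m; N'_3 = 36·cos36.1° = 29.1; c'Δl = 1.24; W sinα = 21.2
Σc'Δl = 2.9 kN/m; ΣN' = 109.9 kN/m; ΣW sinα = 30.2 kN/m
Resisting = 2.9 + 109.9·tan30.7° = 2.9 + 65.2 = 68.1 kN/m
FS = 68.1 / 30.2 = 2.260

FS = 2.26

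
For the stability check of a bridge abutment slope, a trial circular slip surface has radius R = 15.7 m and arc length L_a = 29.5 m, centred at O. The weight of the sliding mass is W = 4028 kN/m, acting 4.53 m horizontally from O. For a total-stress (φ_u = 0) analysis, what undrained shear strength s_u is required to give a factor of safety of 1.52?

s_u = 59.9 kPa

FS = s_u·L_a·R / (W·d), so s_u = FS·W·d / (L_a·R).
s_u = 1.52·4028·4.53 / (29.50·15.7) = 27735.2 / 463.15 = 59.88 kPa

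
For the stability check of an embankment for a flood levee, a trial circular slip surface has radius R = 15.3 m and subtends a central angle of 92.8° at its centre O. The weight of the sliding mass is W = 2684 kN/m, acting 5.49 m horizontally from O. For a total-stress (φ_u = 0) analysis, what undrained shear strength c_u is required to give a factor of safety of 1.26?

c_u = 49.0 kPa

FS = c_u·L_a·R / (W·d), so c_u = FS·W·d / (L_a·R).
Arc length L_a = R·θ = 15.3·(92.8°·π/180) = 15.3·1.6197 = 24.78 m
c_u = 1.26·2684·5.49 / (24.78·15.3) = 18566.3 / 379.15 = 48.97 kPa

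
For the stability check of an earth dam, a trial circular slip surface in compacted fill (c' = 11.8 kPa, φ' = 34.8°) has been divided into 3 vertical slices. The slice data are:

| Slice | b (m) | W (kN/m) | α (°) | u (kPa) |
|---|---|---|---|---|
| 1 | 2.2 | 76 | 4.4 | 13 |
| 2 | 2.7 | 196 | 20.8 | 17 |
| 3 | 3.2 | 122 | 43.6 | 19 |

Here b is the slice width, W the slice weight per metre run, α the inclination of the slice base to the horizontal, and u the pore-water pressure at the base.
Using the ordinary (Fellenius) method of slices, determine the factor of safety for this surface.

FS = 1.51

Ordinary method of slices: FS = Σ[c'·Δl_i + (W_i cosα_i − u_i·Δl_i)·tanφ'] / Σ W_i sinα_i, with Δl_i = b_i / cosα_i.
Slice 1: Δl = 2.2/cos4.4° = 2.207 m; N'_1 = 76·cos4.4° − 13·2.207 = 47.1; c'Δl = 26.04; W sinα = 5.8
Slice 2: Δl = 2.7/cos20.8° = 2.888 m; N'_2 = 196·cos20.8° − 17·2.888 = 134.1; c'Δl = 34.08; W sinα = 69.6
Slice 3: Δl = 3.2/cos43.6° = 4.419 m; N'_3 = 122·cos43.6° − 19·4.419 = 4.4; c'Δl = 52.14; W sinα = 84.1
Σc'Δl = 112.3 kN/m; ΣN' = 185.6 kN/m; ΣW sinα = 159.6 kN/m
Resisting = 112.3 + 185.6·tan34.8° = 112.3 + 129.0 = 241.3 kN/m
FS = 241.3 / 159.6 = 1.512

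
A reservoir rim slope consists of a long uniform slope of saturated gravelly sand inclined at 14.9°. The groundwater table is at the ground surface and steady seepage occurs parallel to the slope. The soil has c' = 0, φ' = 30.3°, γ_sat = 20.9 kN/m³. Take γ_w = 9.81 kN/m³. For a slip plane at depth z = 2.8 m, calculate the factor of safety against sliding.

FS = 1.17

With seepage parallel to the slope and the water table at the surface, the effective normal stress on the slip plane uses the buoyant unit weight γ' = γ_sat − γ_w while the driving shear stress uses γ_sat:
FS = [c' + γ' z cos²β tanφ'] / [γ_sat z sinβ cosβ]
(For c' = 0 this reduces to FS = (γ'/γ_sat)·tanφ'/tanβ.)
γ' = 20.9 − 9.81 = 11.09 kN/m³
Numerator = 0.0 + 11.09·2.8·cos²14.9°·tan30.3° = 0.0 + 11.09·2.8·0.9339·0.5844 = 16.946 kPa
Denominator = 20.9·2.8·sin14.9°·cos14.9° = 20.9·2.8·0.2571·0.9664 = 14.541 kPa
FS = 16.946 / 14.541 = 1.165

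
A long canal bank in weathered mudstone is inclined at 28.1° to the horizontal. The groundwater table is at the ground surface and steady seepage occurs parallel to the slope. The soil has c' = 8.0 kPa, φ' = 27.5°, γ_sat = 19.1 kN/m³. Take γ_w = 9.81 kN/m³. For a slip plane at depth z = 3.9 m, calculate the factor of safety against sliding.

With seepage parallel to the slope and the water table at the surface, the effective normal stress on the slip plane uses the buoyant unit weight γ' = γ_sat − γ_w while the driving shear stress uses γ_sat:
FS = [c' + γ' z cos²β tanφ'] / [γ_sat z sinβ cosβ]
γ' = 19.1 − 9.81 = 9.29 kN/m³
Numerator = 8.0 + 9.29·3.9·cos²28.1°·tan27.5° = 8.0 + 9.29·3.9·0.7781·0.5206 = 22.676 kPa
Denominator = 19.1·3.9·sin28.1°·cos28.1° = 19.1·3.9·0.4710·0.8821 = 30.950 kPa
FS = 22.676 / 30.950 = 0.733

FS = 0.73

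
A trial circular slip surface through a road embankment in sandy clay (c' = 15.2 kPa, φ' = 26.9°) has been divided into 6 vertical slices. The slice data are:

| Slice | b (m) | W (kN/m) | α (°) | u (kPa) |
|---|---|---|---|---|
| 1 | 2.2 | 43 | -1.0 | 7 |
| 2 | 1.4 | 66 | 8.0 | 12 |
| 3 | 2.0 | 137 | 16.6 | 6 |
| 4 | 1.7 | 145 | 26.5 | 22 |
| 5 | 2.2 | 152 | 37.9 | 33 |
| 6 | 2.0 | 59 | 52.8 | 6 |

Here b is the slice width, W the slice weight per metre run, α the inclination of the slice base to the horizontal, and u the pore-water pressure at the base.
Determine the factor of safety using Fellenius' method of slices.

Ordinary method of slices: FS = Σ[c'·Δl_i + (W_i cosα_i − u_i·Δl_i)·tanφ'] / Σ W_i sinα_i, with Δl_i = b_i / cosα_i.
Slice 1: Δl = 2.2/cos(-1.0°) = 2.200 m; N'_1 = 43·cos(-1.0°) − 7·2.200 = 27.6; c'Δl = 33.45; W sinα = -0.8
Slice 2: Δl = 1.4/cos8.0° = 1.414 m; N'_2 = 66·cos8.0° − 12·1.414 = 48.4; c'Δl = 21.49; W sinα = 9.2
Slice 3: Δl = 2.0/cos16.6° = 2.087 m; N'_3 = 137·cos16.6° − 6·2.087 = 118.8; c'Δl = 31.72; W sinα = 39.1
Slice 4: Δl = 1.7/cos26.5° = 1.900 m; N'_4 = 145·cos26.5° − 22·1.900 = 88.0; c'Δl = 28.87; W sinα = 64.7
Slice 5: Δl = 2.2/cos37.9° = 2.788 m; N'_5 = 152·cos37.9° − 33·2.788 = 27.9; c'Δl = 42.38; W sinα = 93.4
Slice 6: Δl = 2.0/cos52.8° = 3.308 m; N'_6 = 59·cos52.8° − 6·3.308 = 15.8; c'Δl = 50.28; W sinα = 47.0
Σc'Δl = 208.2 kN/m; ΣN' = 326.5 kN/m; ΣW sinα = 252.6 kN/m
Resisting = 208.2 + 326.5·tan26.9° = 208.2 + 165.6 = 373.8 kN/m
FS = 373.8 / 252.6 = 1.480

FS = 1.48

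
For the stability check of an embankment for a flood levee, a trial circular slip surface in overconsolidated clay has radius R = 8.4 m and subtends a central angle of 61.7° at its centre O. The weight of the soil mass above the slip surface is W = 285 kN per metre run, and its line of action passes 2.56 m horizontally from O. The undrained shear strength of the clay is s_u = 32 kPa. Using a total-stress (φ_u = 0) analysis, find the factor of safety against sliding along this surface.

FS = 3.33

Taking moments about the centre O, the resisting moment is provided by the undrained shear strength acting along the arc:
Arc length L_a = R·θ = 8.4·(61.7°·π/180) = 8.4·1.0769 = 9.05 m
M_R = s_u·L_a·R = 32·9.05·8.4 = 2431.5 kN·m/m
M_D = W·d = 285·2.56 = 729.6 kN·m/m
FS = M_R / M_D = 2431.5 / 729.6 = 3.333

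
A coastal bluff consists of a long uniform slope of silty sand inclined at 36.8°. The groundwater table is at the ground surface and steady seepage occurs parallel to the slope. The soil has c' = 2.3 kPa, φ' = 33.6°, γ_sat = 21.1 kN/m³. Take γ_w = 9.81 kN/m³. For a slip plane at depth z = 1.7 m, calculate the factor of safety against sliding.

With seepage parallel to the slope and the water table at the surface, the effective normal stress on the slip plane uses the buoyant unit weight γ' = γ_sat − γ_w while the driving shear stress uses γ_sat:
FS = [c' + γ' z cos²β tanφ'] / [γ_sat z sinβ cosβ]
γ' = 21.1 − 9.81 = 11.29 kN/m³
Numerator = 2.3 + 11.29·1.7·cos²36.8°·tan33.6° = 2.3 + 11.29·1.7·0.6412·0.6644 = 10.476 kPa
Denominator = 21.1·1.7·sin36.8°·cos36.8° = 21.1·1.7·0.5990·0.8007 = 17.205 kPa
FS = 10.476 / 17.205 = 0.609

FS = 0.61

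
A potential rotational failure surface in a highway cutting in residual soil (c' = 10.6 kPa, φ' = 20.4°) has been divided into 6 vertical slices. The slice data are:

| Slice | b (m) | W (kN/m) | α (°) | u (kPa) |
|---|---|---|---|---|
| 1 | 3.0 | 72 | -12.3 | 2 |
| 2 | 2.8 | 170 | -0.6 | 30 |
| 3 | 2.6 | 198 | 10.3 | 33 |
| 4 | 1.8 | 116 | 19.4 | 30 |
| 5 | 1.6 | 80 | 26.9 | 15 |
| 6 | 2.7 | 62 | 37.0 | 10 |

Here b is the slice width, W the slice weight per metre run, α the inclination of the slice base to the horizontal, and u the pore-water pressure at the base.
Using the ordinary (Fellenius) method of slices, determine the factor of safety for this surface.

FS = 2.32

Ordinary method of slices: FS = Σ[c'·Δl_i + (W_i cosα_i − u_i·Δl_i)·tanφ'] / Σ W_i sinα_i, with Δl_i = b_i / cosα_i.
Slice 1: Δl = 3.0/cos(-12.3°) = 3.070 m; N'_1 = 72·cos(-12.3°) − 2·3.070 = 64.2; c'Δl = 32.55; W sinα = -15.3
Slice 2: Δl = 2.8/cos(-0.6°) = 2.800 m; N'_2 = 170·cos(-0.6°) − 30·2.800 = 86.0; c'Δl = 29.68; W sinα = -1.8
Slice 3: Δl = 2.6/cos10.3° = 2.643 m; N'_3 = 198·cos10.3° − 33·2.643 = 107.6; c'Δl = 28.01; W sinα = 35.4
Slice 4: Δl = 1.8/cos19.4° = 1.908 m; N'_4 = 116·cos19.4° − 30·1.908 = 52.2; c'Δl = 20.23; W sinα = 38.5
Slice 5: Δl = 1.6/cos26.9° = 1.794 m; N'_5 = 80·cos26.9° − 15·1.794 = 44.4; c'Δl = 19.02; W sinα = 36.2
Slice 6: Δl = 2.7/cos37.0° = 3.381 m; N'_6 = 62·cos37.0° − 10·3.381 = 15.7; c'Δl = 35.84; W sinα = 37.3
Σc'Δl = 165.3 kN/m; ΣN' = 370.1 kN/m; ΣW sinα = 130.3 kN/m
Resisting = 165.3 + 370.1·tan20.4° = 165.3 + 137.6 = 303.0 kN/m
FS = 303.0 / 130.3 = 2.325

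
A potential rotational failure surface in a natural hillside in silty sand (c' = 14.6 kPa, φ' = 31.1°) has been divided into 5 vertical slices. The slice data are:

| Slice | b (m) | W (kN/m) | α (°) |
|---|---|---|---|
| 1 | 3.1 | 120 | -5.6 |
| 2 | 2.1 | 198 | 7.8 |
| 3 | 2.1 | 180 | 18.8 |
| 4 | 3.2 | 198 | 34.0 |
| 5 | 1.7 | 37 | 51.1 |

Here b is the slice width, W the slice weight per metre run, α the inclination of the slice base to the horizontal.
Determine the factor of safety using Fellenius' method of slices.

Ordinary method of slices: FS = Σ[c'·Δl_i + (W_i cosα_i)·tanφ'] / Σ W_i sinα_i, with Δl_i = b_i / cosα_i.
Slice 1: Δl = 3.1/cos(-5.6°) = 3.115 m; N'_1 = 120·cos(-5.6°) = 119.4; c'Δl = 45.48; W sinα = -11.7
Slice 2: Δl = 2.1/cos7.8° = 2.120 m; N'_2 = 198·cos7.8° = 196.2; c'Δl = 30.95; W sinα = 26.9
Slice 3: Δl = 2.1/cos18.8° = 2.218 m; N'_3 = 180·cos18.8° = 170.4; c'Δl = 32.39; W sinα = 58.0
Slice 4: Δl = 3.2/cos34.0° = 3.860 m; N'_4 = 198·cos34.0° = 164.1; c'Δl = 56.35; W sinα = 110.7
Slice 5: Δl = 1.7/cos51.1° = 2.707 m; N'_5 = 37·cos51.1° = 23.2; c'Δl = 39.52; W sinα = 28.8
Σc'Δl = 204.7 kN/m; ΣN' = 673.4 kN/m; ΣW sinα = 212.7 kN/m
Resisting = 204.7 + 673.4·tan31.1° = 204.7 + 406.2 = 610.9 kN/m
FS = 610.9 / 212.7 = 2.872

FS = 2.87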